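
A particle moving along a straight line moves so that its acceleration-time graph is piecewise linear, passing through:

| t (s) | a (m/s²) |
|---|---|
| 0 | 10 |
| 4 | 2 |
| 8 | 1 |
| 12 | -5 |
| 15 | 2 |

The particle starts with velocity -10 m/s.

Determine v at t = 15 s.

Δv equals the area under the a-t graph; then v = v₀ + Δv.
0–4 s: ½(10 + 2)(4) = 24 m/s
4–8 s: ½(2 + 1)(4) = 6 m/s
8–12 s: ½(1 + -5)(4) = -8 m/s
12–15 s: ½(-5 + 2)(3) = -4.5 m/s
Δv = 17.5 m/s, so v(15) = -10 + (17.5) = 7.5 m/s.

7.5 m/s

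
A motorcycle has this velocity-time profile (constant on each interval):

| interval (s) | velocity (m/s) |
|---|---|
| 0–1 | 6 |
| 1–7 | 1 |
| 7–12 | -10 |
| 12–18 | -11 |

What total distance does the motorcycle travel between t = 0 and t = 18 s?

Total distance travelled is ∫|v| dt — sum the magnitudes of each area piece.
0–1 s: |6| × 1 = 6 m
1–7 s: |1| × 6 = 6 m
7–12 s: |-10| × 5 = 50 m
12–18 s: |-11| × 6 = 66 m
Total distance = 128 m

128 m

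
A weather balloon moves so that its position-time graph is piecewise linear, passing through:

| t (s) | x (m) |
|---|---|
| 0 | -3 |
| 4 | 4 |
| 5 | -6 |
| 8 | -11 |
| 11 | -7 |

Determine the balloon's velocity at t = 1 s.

Velocity is the slope of the x-t graph on 0–4 s: (4 − -3)/(4 − 0) = 1.75 m/s.

1.75 m/s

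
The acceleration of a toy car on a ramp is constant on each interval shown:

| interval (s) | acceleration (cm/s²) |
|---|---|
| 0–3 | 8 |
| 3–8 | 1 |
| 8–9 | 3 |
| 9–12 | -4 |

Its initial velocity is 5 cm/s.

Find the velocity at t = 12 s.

Δv equals the area under the a-t graph; then v = v₀ + Δv.
0–3 s: 8 × 3 = 24 cm/s
3–8 s: 1 × 5 = 5 cm/s
8–9 s: 3 × 1 = 3 cm/s
9–12 s: -4 × 3 = -12 cm/s
Δv = 20 cm/s, so v(12) = 5 + (20) = 25 cm/s.

25 cm/s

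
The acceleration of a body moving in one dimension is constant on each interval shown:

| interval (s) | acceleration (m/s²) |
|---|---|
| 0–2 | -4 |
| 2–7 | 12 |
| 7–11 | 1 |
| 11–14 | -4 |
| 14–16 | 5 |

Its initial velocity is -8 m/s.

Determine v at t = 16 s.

Δv equals the area under the a-t graph; then v = v₀ + Δv.
0–2 s: -4 × 2 = -8 m/s
2–7 s: 12 × 5 = 60 m/s
7–11 s: 1 × 4 = 4 m/s
11–14 s: -4 × 3 = -12 m/s
14–16 s: 5 × 2 = 10 m/s
Δv = 54 m/s, so v(16) = -8 + (54) = 46 m/s.

46 m/s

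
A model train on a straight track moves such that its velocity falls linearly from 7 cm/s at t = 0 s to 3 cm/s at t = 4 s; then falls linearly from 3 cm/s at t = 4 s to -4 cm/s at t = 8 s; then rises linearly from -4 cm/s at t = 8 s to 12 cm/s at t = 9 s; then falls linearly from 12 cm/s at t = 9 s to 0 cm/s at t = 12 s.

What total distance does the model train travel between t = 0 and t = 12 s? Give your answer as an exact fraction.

351/7 cm

Total distance travelled is ∫|v| dt — sum the magnitudes of each area piece.
0–4 s: |½(7 + 3)(4)| = 20 cm
4–8 s: v = 0 at t = 40/7 s; triangle areas 18/7 + 32/7 = 50/7 cm
8–9 s: v = 0 at t = 8.25 s; triangle areas 0.5 + 4.5 = 5 cm
9–12 s: |½(12 + 0)(3)| = 18 cm
Total distance = 351/7 cm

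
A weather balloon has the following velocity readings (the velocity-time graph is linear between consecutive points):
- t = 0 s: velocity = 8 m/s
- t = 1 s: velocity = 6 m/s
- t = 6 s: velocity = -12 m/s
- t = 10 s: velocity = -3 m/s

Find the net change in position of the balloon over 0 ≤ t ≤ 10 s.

Net displacement equals the area under the velocity-time graph (areas below the axis count negative).
0–1 s: ½(8 + 6)(1) = 7 m
1–6 s: ½(6 + -12)(5) = -15 m
6–10 s: ½(-12 + -3)(4) = -30 m
Net displacement = -38 m

-38 m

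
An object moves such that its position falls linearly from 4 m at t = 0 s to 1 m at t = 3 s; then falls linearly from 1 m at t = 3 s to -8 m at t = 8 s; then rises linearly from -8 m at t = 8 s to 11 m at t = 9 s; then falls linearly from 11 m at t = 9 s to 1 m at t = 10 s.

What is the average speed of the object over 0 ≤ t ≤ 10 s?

Average speed = (total path length)/(elapsed time); on a piecewise-linear x-t graph the path length is Σ|Δx|.
0–3 s: |Δx| = |1 − 4| = 3 m
3–8 s: |Δx| = |-8 − 1| = 9 m
8–9 s: |Δx| = |11 − -8| = 19 m
9–10 s: |Δx| = |1 − 11| = 10 m
Total path = 41 m; average speed = 41/10 = 4.1 m/s.

4.1 m/s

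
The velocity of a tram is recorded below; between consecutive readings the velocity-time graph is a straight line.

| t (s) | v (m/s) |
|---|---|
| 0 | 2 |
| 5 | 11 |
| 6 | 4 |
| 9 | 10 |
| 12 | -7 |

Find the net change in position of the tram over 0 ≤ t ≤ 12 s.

Displacement is the signed area under the v-t curve.
0–5 s: ½(2 + 11)(5) = 32.5 m
5–6 s: ½(11 + 4)(1) = 7.5 m
6–9 s: ½(4 + 10)(3) = 21 m
9–12 s: ½(10 + -7)(3) = 4.5 m
Net displacement = 65.5 m

65.5 m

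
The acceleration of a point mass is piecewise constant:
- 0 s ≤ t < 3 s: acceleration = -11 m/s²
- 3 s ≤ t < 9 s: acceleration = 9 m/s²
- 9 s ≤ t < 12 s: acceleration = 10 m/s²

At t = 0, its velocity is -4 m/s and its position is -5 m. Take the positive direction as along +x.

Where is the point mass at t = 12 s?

-30.5 m

On each constant-a segment, Δv = aΔt and Δx = v₀Δt + ½aΔt²; chain segment to segment.
0–3 s: v starts -4 m/s; Δx = -4·3 + ½·-11·3² = -61.5 m; v ends -37 m/s.
3–9 s: v starts -37 m/s; Δx = -37·6 + ½·9·6² = -60 m; v ends 17 m/s.
9–12 s: v starts 17 m/s; Δx = 17·3 + ½·10·3² = 96 m; v ends 47 m/s.
x(12) = -5 + Σ Δx = -30.5 m.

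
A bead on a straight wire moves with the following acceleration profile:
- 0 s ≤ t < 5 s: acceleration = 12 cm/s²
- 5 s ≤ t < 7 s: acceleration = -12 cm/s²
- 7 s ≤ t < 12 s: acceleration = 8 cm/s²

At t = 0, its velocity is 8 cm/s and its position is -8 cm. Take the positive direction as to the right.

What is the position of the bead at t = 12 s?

On each constant-a segment, Δv = aΔt and Δx = v₀Δt + ½aΔt²; chain segment to segment.
0–5 s: v starts 8 cm/s; Δx = 8·5 + ½·12·5² = 190 cm; v ends 68 cm/s.
5–7 s: v starts 68 cm/s; Δx = 68·2 + ½·-12·2² = 112 cm; v ends 44 cm/s.
7–12 s: v starts 44 cm/s; Δx = 44·5 + ½·8·5² = 320 cm; v ends 84 cm/s.
x(12) = -8 + Σ Δx = 614 cm.

614 cm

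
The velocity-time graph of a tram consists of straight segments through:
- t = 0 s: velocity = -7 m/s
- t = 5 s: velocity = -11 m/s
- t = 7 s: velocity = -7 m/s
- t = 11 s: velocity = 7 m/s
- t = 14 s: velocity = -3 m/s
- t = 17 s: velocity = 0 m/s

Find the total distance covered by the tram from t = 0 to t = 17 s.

Total distance travelled is ∫|v| dt — sum the magnitudes of each area piece.
0–5 s: |½(-7 + -11)(5)| = 45 m
5–7 s: |½(-11 + -7)(2)| = 18 m
7–11 s: v = 0 at t = 9 s; triangle areas 7 + 7 = 14 m
11–14 s: v = 0 at t = 13.1 s; triangle areas 7.35 + 1.35 = 8.7 m
14–17 s: |½(-3 + 0)(3)| = 4.5 m
Total distance = 90.2 m

90.2 m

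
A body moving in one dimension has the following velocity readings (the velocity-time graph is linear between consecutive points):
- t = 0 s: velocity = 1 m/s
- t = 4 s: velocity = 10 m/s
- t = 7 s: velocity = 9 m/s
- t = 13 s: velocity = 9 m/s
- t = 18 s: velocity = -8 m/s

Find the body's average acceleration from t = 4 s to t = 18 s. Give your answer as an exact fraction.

Average acceleration = Δv/Δt = (-8 − 10)/(18 − 4) = -9/7 m/s².

-9/7 m/s²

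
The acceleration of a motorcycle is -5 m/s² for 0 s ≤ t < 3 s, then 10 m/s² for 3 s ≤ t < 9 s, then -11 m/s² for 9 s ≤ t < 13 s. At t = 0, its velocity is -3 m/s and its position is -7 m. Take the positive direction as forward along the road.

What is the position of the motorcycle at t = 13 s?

113.5 m

On each constant-a segment, Δv = aΔt and Δx = v₀Δt + ½aΔt²; chain segment to segment.
0–3 s: v starts -3 m/s; Δx = -3·3 + ½·-5·3² = -31.5 m; v ends -18 m/s.
3–9 s: v starts -18 m/s; Δx = -18·6 + ½·10·6² = 72 m; v ends 42 m/s.
9–13 s: v starts 42 m/s; Δx = 42·4 + ½·-11·4² = 80 m; v ends -2 m/s.
x(13) = -7 + Σ Δx = 113.5 m.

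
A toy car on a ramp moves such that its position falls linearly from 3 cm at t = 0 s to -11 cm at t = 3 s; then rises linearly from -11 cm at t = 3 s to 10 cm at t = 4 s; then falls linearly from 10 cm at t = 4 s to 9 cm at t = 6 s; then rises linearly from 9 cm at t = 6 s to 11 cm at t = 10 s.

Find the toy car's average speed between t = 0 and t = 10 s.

Average speed = (total path length)/(elapsed time); on a piecewise-linear x-t graph the path length is Σ|Δx|.
0–3 s: |Δx| = |-11 − 3| = 14 cm
3–4 s: |Δx| = |10 − -11| = 21 cm
4–6 s: |Δx| = |9 − 10| = 1 cm
6–10 s: |Δx| = |11 − 9| = 2 cm
Total path = 38 cm; average speed = 38/10 = 3.8 cm/s.

3.8 cm/s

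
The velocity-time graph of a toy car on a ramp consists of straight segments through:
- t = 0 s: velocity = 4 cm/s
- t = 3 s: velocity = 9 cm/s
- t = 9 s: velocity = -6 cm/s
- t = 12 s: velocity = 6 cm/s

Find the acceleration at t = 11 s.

4 cm/s²

Acceleration is the slope of the v-t graph on 9–12 s: (6 − -6)/(12 − 9) = 4 cm/s².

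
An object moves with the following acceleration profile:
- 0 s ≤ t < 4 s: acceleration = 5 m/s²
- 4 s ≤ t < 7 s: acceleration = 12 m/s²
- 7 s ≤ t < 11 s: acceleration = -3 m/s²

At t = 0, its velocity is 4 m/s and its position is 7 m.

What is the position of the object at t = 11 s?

405 m

On each constant-a segment, Δv = aΔt and Δx = v₀Δt + ½aΔt²; chain segment to segment.
0–4 s: v starts 4 m/s; Δx = 4·4 + ½·5·4² = 56 m; v ends 24 m/s.
4–7 s: v starts 24 m/s; Δx = 24·3 + ½·12·3² = 126 m; v ends 60 m/s.
7–11 s: v starts 60 m/s; Δx = 60·4 + ½·-3·4² = 216 m; v ends 48 m/s.
x(11) = 7 + Σ Δx = 405 m.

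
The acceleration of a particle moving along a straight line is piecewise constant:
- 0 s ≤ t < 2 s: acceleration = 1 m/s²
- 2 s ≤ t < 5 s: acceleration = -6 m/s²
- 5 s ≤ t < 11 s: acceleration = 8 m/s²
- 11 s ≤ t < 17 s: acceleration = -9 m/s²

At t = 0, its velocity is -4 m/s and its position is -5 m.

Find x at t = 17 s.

-14 m

On each constant-a segment, Δv = aΔt and Δx = v₀Δt + ½aΔt²; chain segment to segment.
0–2 s: v starts -4 m/s; Δx = -4·2 + ½·1·2² = -6 m; v ends -2 m/s.
2–5 s: v starts -2 m/s; Δx = -2·3 + ½·-6·3² = -33 m; v ends -20 m/s.
5–11 s: v starts -20 m/s; Δx = -20·6 + ½·8·6² = 24 m; v ends 28 m/s.
11–17 s: v starts 28 m/s; Δx = 28·6 + ½·-9·6² = 6 m; v ends -26 m/s.
x(17) = -5 + Σ Δx = -14 m.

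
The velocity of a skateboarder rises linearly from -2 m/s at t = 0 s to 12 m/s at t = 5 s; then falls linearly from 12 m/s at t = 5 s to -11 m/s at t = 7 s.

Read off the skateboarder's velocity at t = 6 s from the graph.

0.5 m/s

On 5–7 s the graph is linear from 12 to -11 m/s: v(6) = 12 + (-11 − 12)·(6 − 5)/(7 − 5) = 0.5 m/s.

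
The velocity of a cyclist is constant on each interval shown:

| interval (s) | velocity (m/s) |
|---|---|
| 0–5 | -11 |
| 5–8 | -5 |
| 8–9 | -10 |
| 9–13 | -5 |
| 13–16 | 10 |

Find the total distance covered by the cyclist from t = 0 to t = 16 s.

Distance (not displacement) is the total path length: add the absolute areas under v-t.
0–5 s: |-11| × 5 = 55 m
5–8 s: |-5| × 3 = 15 m
8–9 s: |-10| × 1 = 10 m
9–13 s: |-5| × 4 = 20 m
13–16 s: |10| × 3 = 30 m
Total distance = 130 m

130 m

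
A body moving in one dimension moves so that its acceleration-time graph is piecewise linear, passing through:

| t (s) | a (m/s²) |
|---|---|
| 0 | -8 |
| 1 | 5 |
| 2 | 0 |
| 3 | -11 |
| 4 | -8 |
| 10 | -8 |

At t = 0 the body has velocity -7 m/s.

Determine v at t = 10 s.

-69 m/s

Δv equals the area under the a-t graph; then v = v₀ + Δv.
0–1 s: ½(-8 + 5)(1) = -1.5 m/s
1–2 s: ½(5 + 0)(1) = 2.5 m/s
2–3 s: ½(0 + -11)(1) = -5.5 m/s
3–4 s: ½(-11 + -8)(1) = -9.5 m/s
4–10 s: -8 × 6 = -48 m/s
Δv = -62 m/s, so v(10) = -7 + (-62) = -69 m/s.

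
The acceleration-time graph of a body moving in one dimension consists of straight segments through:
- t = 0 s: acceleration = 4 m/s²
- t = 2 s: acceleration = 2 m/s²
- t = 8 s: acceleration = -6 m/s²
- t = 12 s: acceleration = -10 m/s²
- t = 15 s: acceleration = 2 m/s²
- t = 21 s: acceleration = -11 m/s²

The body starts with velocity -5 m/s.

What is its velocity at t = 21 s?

Δv equals the area under the a-t graph; then v = v₀ + Δv.
0–2 s: ½(4 + 2)(2) = 6 m/s
2–8 s: ½(2 + -6)(6) = -12 m/s
8–12 s: ½(-6 + -10)(4) = -32 m/s
12–15 s: ½(-10 + 2)(3) = -12 m/s
15–21 s: ½(2 + -11)(6) = -27 m/s
Δv = -77 m/s, so v(21) = -5 + (-77) = -82 m/s.

-82 m/s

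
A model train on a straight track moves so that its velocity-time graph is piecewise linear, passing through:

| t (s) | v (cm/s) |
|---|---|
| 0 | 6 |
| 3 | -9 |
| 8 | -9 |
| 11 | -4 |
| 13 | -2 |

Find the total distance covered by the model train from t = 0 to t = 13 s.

Total distance travelled is ∫|v| dt — sum the magnitudes of each area piece.
0–3 s: v = 0 at t = 1.2 s; triangle areas 3.6 + 8.1 = 11.7 cm
3–8 s: |-9| × 5 = 45 cm
8–11 s: |½(-9 + -4)(3)| = 19.5 cm
11–13 s: |½(-4 + -2)(2)| = 6 cm
Total distance = 82.2 cm

82.2 cm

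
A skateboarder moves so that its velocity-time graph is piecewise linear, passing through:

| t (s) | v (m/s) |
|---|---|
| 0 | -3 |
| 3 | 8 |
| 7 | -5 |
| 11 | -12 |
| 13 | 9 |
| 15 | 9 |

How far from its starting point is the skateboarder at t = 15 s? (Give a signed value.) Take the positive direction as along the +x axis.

-5.5 m

Net displacement equals the area under the velocity-time graph (areas below the axis count negative).
0–3 s: ½(-3 + 8)(3) = 7.5 m
3–7 s: ½(8 + -5)(4) = 6 m
7–11 s: ½(-5 + -12)(4) = -34 m
11–13 s: ½(-12 + 9)(2) = -3 m
13–15 s: 9 × 2 = 18 m
Net displacement = -5.5 m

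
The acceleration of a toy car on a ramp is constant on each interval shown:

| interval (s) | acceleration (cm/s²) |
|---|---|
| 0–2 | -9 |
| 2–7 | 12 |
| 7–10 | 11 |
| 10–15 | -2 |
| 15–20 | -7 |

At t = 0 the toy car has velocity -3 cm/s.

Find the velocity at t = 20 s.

27 cm/s

Δv equals the area under the a-t graph; then v = v₀ + Δv.
0–2 s: -9 × 2 = -18 cm/s
2–7 s: 12 × 5 = 60 cm/s
7–10 s: 11 × 3 = 33 cm/s
10–15 s: -2 × 5 = -10 cm/s
15–20 s: -7 × 5 = -35 cm/s
Δv = 30 cm/s, so v(20) = -3 + (30) = 27 cm/s.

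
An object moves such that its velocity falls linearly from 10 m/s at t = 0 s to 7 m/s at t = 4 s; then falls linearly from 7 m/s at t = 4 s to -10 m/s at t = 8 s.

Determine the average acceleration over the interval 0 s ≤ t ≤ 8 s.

Average acceleration = Δv/Δt = (-10 − 10)/(8 − 0) = -2.5 m/s².

-2.5 m/s²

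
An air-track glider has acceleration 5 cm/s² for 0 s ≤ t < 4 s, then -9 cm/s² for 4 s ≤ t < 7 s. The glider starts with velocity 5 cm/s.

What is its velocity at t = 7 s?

-2 cm/s

Δv equals the area under the a-t graph; then v = v₀ + Δv.
0–4 s: 5 × 4 = 20 cm/s
4–7 s: -9 × 3 = -27 cm/s
Δv = -7 cm/s, so v(7) = 5 + (-7) = -2 cm/s.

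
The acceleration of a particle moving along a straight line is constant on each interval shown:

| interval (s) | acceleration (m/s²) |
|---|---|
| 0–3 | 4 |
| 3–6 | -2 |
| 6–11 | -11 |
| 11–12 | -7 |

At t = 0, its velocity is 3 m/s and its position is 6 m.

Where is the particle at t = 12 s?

On each constant-a segment, Δv = aΔt and Δx = v₀Δt + ½aΔt²; chain segment to segment.
0–3 s: v starts 3 m/s; Δx = 3·3 + ½·4·3² = 27 m; v ends 15 m/s.
3–6 s: v starts 15 m/s; Δx = 15·3 + ½·-2·3² = 36 m; v ends 9 m/s.
6–11 s: v starts 9 m/s; Δx = 9·5 + ½·-11·5² = -92.5 m; v ends -46 m/s.
11–12 s: v starts -46 m/s; Δx = -46·1 + ½·-7·1² = -49.5 m; v ends -53 m/s.
x(12) = 6 + Σ Δx = -73 m.

-73 m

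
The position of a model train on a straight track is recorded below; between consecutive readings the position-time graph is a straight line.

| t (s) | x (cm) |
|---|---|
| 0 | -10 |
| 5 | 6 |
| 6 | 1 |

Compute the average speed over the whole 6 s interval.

3.5 cm/s

Average speed = (total path length)/(elapsed time); on a piecewise-linear x-t graph the path length is Σ|Δx|.
0–5 s: |Δx| = |6 − -10| = 16 cm
5–6 s: |Δx| = |1 − 6| = 5 cm
Total path = 21 cm; average speed = 21/6 = 3.5 cm/s.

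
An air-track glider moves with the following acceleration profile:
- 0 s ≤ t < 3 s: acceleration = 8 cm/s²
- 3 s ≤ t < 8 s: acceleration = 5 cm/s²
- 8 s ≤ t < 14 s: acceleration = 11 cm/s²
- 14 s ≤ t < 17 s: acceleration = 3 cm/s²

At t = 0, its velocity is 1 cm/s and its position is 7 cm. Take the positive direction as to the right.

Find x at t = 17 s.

1093 cm

On each constant-a segment, Δv = aΔt and Δx = v₀Δt + ½aΔt²; chain segment to segment.
0–3 s: v starts 1 cm/s; Δx = 1·3 + ½·8·3² = 39 cm; v ends 25 cm/s.
3–8 s: v starts 25 cm/s; Δx = 25·5 + ½·5·5² = 187.5 cm; v ends 50 cm/s.
8–14 s: v starts 50 cm/s; Δx = 50·6 + ½·11·6² = 498 cm; v ends 116 cm/s.
14–17 s: v starts 116 cm/s; Δx = 116·3 + ½·3·3² = 361.5 cm; v ends 125 cm/s.
x(17) = 7 + Σ Δx = 1093 cm.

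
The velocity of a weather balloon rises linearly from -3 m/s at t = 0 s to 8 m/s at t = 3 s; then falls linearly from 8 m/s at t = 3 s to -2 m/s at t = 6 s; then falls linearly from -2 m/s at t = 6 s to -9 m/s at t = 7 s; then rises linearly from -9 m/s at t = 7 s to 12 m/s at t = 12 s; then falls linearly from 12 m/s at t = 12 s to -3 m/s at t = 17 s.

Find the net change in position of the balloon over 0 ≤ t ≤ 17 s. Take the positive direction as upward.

41 m

Net displacement equals the area under the velocity-time graph (areas below the axis count negative).
0–3 s: ½(-3 + 8)(3) = 7.5 m
3–6 s: ½(8 + -2)(3) = 9 m
6–7 s: ½(-2 + -9)(1) = -5.5 m
7–12 s: ½(-9 + 12)(5) = 7.5 m
12–17 s: ½(12 + -3)(5) = 22.5 m
Net displacement = 41 m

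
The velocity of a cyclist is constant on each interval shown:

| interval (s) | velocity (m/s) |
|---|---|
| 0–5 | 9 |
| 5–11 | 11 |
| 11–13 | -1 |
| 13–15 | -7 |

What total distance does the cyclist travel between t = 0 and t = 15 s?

127 m

Total distance travelled is ∫|v| dt — sum the magnitudes of each area piece.
0–5 s: |9| × 5 = 45 m
5–11 s: |11| × 6 = 66 m
11–13 s: |-1| × 2 = 2 m
13–15 s: |-7| × 2 = 14 m
Total distance = 127 m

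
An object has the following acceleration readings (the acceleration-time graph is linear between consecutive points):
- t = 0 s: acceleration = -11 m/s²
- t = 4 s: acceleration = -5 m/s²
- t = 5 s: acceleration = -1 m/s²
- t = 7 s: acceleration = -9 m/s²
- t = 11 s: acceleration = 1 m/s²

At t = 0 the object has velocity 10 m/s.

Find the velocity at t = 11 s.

-51 m/s

Δv equals the area under the a-t graph; then v = v₀ + Δv.
0–4 s: ½(-11 + -5)(4) = -32 m/s
4–5 s: ½(-5 + -1)(1) = -3 m/s
5–7 s: ½(-1 + -9)(2) = -10 m/s
7–11 s: ½(-9 + 1)(4) = -16 m/s
Δv = -61 m/s, so v(11) = 10 + (-61) = -51 m/s.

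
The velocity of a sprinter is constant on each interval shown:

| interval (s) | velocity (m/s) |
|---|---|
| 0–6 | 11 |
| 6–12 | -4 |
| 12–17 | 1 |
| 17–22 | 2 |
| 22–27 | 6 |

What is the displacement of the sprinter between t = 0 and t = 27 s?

87 m

Displacement is the signed area under the v-t curve.
0–6 s: 11 × 6 = 66 m
6–12 s: -4 × 6 = -24 m
12–17 s: 1 × 5 = 5 m
17–22 s: 2 × 5 = 10 m
22–27 s: 6 × 5 = 30 m
Net displacement = 87 m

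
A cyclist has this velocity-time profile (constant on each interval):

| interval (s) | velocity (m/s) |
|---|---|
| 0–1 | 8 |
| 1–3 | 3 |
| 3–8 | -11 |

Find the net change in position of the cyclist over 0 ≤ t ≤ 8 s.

Displacement is the signed area under the v-t curve.
0–1 s: 8 × 1 = 8 m
1–3 s: 3 × 2 = 6 m
3–8 s: -11 × 5 = -55 m
Net displacement = -41 m

-41 m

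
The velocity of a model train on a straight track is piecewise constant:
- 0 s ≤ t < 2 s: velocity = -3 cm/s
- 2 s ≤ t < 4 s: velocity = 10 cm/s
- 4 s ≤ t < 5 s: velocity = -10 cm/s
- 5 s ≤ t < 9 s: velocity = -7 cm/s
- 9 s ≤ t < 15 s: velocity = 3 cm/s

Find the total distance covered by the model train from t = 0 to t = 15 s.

Distance (not displacement) is the total path length: add the absolute areas under v-t.
0–2 s: |-3| × 2 = 6 cm
2–4 s: |10| × 2 = 20 cm
4–5 s: |-10| × 1 = 10 cm
5–9 s: |-7| × 4 = 28 cm
9–15 s: |3| × 6 = 18 cm
Total distance = 82 cm

82 cm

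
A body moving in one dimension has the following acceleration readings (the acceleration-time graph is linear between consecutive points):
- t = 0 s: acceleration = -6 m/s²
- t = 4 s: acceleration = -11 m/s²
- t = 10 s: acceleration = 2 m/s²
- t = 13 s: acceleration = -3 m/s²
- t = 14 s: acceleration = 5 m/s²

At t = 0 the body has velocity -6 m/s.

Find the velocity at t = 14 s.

-67.5 m/s

Δv equals the area under the a-t graph; then v = v₀ + Δv.
0–4 s: ½(-6 + -11)(4) = -34 m/s
4–10 s: ½(-11 + 2)(6) = -27 m/s
10–13 s: ½(2 + -3)(3) = -1.5 m/s
13–14 s: ½(-3 + 5)(1) = 1 m/s
Δv = -61.5 m/s, so v(14) = -6 + (-61.5) = -67.5 m/s.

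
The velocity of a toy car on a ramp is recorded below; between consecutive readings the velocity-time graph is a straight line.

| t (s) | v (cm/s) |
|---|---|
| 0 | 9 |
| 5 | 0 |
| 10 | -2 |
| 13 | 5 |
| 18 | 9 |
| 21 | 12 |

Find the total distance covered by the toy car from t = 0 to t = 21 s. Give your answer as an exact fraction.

1403/14 cm

Distance (not displacement) is the total path length: add the absolute areas under v-t.
0–5 s: |½(9 + 0)(5)| = 22.5 cm
5–10 s: |½(0 + -2)(5)| = 5 cm
10–13 s: v = 0 at t = 76/7 s; triangle areas 6/7 + 75/14 = 87/14 cm
13–18 s: |½(5 + 9)(5)| = 35 cm
18–21 s: |½(9 + 12)(3)| = 31.5 cm
Total distance = 1403/14 cm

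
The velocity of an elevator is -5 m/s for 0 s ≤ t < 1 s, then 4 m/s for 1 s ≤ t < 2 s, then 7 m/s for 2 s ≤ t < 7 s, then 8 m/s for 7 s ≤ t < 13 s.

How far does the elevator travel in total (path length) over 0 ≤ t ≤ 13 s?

Total distance travelled is ∫|v| dt — sum the magnitudes of each area piece.
0–1 s: |-5| × 1 = 5 m
1–2 s: |4| × 1 = 4 m
2–7 s: |7| × 5 = 35 m
7–13 s: |8| × 6 = 48 m
Total distance = 92 m

92 m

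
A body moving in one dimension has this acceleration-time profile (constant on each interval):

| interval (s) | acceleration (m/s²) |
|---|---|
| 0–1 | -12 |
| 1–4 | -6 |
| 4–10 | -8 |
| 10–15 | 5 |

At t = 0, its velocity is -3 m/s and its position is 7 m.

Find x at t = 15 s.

On each constant-a segment, Δv = aΔt and Δx = v₀Δt + ½aΔt²; chain segment to segment.
0–1 s: v starts -3 m/s; Δx = -3·1 + ½·-12·1² = -9 m; v ends -15 m/s.
1–4 s: v starts -15 m/s; Δx = -15·3 + ½·-6·3² = -72 m; v ends -33 m/s.
4–10 s: v starts -33 m/s; Δx = -33·6 + ½·-8·6² = -342 m; v ends -81 m/s.
10–15 s: v starts -81 m/s; Δx = -81·5 + ½·5·5² = -342.5 m; v ends -56 m/s.
x(15) = 7 + Σ Δx = -758.5 m.

-758.5 m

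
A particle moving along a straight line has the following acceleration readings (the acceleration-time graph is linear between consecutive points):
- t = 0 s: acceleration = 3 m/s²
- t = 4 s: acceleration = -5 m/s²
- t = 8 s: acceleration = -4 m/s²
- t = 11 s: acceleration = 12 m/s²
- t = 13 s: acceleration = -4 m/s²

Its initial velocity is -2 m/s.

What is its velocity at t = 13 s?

-4 m/s

Δv equals the area under the a-t graph; then v = v₀ + Δv.
0–4 s: ½(3 + -5)(4) = -4 m/s
4–8 s: ½(-5 + -4)(4) = -18 m/s
8–11 s: ½(-4 + 12)(3) = 12 m/s
11–13 s: ½(12 + -4)(2) = 8 m/s
Δv = -2 m/s, so v(13) = -2 + (-2) = -4 m/s.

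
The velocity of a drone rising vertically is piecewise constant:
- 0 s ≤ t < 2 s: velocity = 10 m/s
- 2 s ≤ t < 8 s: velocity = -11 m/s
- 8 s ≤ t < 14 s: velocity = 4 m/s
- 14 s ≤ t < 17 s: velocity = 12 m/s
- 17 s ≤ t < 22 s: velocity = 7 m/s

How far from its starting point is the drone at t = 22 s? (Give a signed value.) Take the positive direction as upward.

Displacement is the signed area under the v-t curve.
0–2 s: 10 × 2 = 20 m
2–8 s: -11 × 6 = -66 m
8–14 s: 4 × 6 = 24 m
14–17 s: 12 × 3 = 36 m
17–22 s: 7 × 5 = 35 m
Net displacement = 49 m

49 m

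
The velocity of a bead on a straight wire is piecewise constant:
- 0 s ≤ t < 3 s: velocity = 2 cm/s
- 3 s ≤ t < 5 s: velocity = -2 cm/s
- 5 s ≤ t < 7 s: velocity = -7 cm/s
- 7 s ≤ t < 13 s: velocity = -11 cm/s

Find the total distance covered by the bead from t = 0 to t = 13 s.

Distance (not displacement) is the total path length: add the absolute areas under v-t.
0–3 s: |2| × 3 = 6 cm
3–5 s: |-2| × 2 = 4 cm
5–7 s: |-7| × 2 = 14 cm
7–13 s: |-11| × 6 = 66 cm
Total distance = 90 cm

90 cm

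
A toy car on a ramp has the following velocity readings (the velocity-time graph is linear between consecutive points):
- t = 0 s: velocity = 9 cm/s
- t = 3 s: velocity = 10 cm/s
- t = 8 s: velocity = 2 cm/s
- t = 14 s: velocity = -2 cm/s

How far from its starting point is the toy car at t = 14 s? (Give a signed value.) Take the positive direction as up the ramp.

Net displacement equals the area under the velocity-time graph (areas below the axis count negative).
0–3 s: ½(9 + 10)(3) = 28.5 cm
3–8 s: ½(10 + 2)(5) = 30 cm
8–14 s: ½(2 + -2)(6) = 0 cm
Net displacement = 58.5 cm

58.5 cm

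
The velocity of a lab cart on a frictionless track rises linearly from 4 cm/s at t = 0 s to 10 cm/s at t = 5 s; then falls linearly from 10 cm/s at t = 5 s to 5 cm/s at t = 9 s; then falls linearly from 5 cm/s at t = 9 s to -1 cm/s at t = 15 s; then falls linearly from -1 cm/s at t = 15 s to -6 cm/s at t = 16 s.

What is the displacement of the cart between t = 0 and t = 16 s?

73.5 cm

Net displacement equals the area under the velocity-time graph (areas below the axis count negative).
0–5 s: ½(4 + 10)(5) = 35 cm
5–9 s: ½(10 + 5)(4) = 30 cm
9–15 s: ½(5 + -1)(6) = 12 cm
15–16 s: ½(-1 + -6)(1) = -3.5 cm
Net displacement = 73.5 cm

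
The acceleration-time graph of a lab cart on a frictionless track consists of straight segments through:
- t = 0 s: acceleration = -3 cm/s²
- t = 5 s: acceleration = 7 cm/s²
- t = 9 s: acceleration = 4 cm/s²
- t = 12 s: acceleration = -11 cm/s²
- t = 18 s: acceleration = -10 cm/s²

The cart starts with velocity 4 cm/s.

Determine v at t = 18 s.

-37.5 cm/s

Δv equals the area under the a-t graph; then v = v₀ + Δv.
0–5 s: ½(-3 + 7)(5) = 10 cm/s
5–9 s: ½(7 + 4)(4) = 22 cm/s
9–12 s: ½(4 + -11)(3) = -10.5 cm/s
12–18 s: ½(-11 + -10)(6) = -63 cm/s
Δv = -41.5 cm/s, so v(18) = 4 + (-41.5) = -37.5 cm/s.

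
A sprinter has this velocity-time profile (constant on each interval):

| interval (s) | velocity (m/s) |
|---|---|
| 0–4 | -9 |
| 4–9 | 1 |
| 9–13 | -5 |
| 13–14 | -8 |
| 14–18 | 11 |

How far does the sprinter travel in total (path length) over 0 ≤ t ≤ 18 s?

Total distance travelled is ∫|v| dt — sum the magnitudes of each area piece.
0–4 s: |-9| × 4 = 36 m
4–9 s: |1| × 5 = 5 m
9–13 s: |-5| × 4 = 20 m
13–14 s: |-8| × 1 = 8 m
14–18 s: |11| × 4 = 44 m
Total distance = 113 m

113 m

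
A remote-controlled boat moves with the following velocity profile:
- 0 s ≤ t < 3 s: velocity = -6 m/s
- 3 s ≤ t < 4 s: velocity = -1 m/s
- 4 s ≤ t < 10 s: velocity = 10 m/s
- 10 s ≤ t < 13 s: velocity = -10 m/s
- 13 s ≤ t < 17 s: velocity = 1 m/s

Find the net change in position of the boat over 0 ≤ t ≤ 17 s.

Net displacement equals the area under the velocity-time graph (areas below the axis count negative).
0–3 s: -6 × 3 = -18 m
3–4 s: -1 × 1 = -1 m
4–10 s: 10 × 6 = 60 m
10–13 s: -10 × 3 = -30 m
13–17 s: 1 × 4 = 4 m
Net displacement = 15 m

15 m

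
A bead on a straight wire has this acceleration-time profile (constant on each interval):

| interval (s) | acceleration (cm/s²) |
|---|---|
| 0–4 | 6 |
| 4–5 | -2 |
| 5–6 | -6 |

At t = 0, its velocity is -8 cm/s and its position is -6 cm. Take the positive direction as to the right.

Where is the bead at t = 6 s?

36 cm

On each constant-a segment, Δv = aΔt and Δx = v₀Δt + ½aΔt²; chain segment to segment.
0–4 s: v starts -8 cm/s; Δx = -8·4 + ½·6·4² = 16 cm; v ends 16 cm/s.
4–5 s: v starts 16 cm/s; Δx = 16·1 + ½·-2·1² = 15 cm; v ends 14 cm/s.
5–6 s: v starts 14 cm/s; Δx = 14·1 + ½·-6·1² = 11 cm; v ends 8 cm/s.
x(6) = -6 + Σ Δx = 36 cm.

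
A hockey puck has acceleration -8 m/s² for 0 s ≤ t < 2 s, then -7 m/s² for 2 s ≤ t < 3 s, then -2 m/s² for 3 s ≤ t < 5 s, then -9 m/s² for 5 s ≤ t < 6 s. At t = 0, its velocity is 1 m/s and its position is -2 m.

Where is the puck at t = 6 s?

On each constant-a segment, Δv = aΔt and Δx = v₀Δt + ½aΔt²; chain segment to segment.
0–2 s: v starts 1 m/s; Δx = 1·2 + ½·-8·2² = -14 m; v ends -15 m/s.
2–3 s: v starts -15 m/s; Δx = -15·1 + ½·-7·1² = -18.5 m; v ends -22 m/s.
3–5 s: v starts -22 m/s; Δx = -22·2 + ½·-2·2² = -48 m; v ends -26 m/s.
5–6 s: v starts -26 m/s; Δx = -26·1 + ½·-9·1² = -30.5 m; v ends -35 m/s.
x(6) = -2 + Σ Δx = -113 m.

-113 m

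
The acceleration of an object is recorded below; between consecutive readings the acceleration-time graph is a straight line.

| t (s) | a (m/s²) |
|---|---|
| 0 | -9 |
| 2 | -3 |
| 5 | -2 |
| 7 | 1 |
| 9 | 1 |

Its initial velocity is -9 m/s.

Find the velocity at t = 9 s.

Δv equals the area under the a-t graph; then v = v₀ + Δv.
0–2 s: ½(-9 + -3)(2) = -12 m/s
2–5 s: ½(-3 + -2)(3) = -7.5 m/s
5–7 s: ½(-2 + 1)(2) = -1 m/s
7–9 s: 1 × 2 = 2 m/s
Δv = -18.5 m/s, so v(9) = -9 + (-18.5) = -27.5 m/s.

-27.5 m/s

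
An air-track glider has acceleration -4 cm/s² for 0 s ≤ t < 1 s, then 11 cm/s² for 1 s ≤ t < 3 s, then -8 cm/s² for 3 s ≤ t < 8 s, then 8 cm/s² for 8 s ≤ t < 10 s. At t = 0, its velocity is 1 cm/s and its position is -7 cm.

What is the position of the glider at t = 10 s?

-23 cm

On each constant-a segment, Δv = aΔt and Δx = v₀Δt + ½aΔt²; chain segment to segment.
0–1 s: v starts 1 cm/s; Δx = 1·1 + ½·-4·1² = -1 cm; v ends -3 cm/s.
1–3 s: v starts -3 cm/s; Δx = -3·2 + ½·11·2² = 16 cm; v ends 19 cm/s.
3–8 s: v starts 19 cm/s; Δx = 19·5 + ½·-8·5² = -5 cm; v ends -21 cm/s.
8–10 s: v starts -21 cm/s; Δx = -21·2 + ½·8·2² = -26 cm; v ends -5 cm/s.
x(10) = -7 + Σ Δx = -23 cm.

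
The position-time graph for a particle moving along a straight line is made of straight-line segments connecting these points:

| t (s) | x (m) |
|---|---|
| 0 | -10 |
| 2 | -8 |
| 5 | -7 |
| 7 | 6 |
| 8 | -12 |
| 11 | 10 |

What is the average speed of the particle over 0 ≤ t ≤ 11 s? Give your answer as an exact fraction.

Average speed = (total path length)/(elapsed time); on a piecewise-linear x-t graph the path length is Σ|Δx|.
0–2 s: |Δx| = |-8 − -10| = 2 m
2–5 s: |Δx| = |-7 − -8| = 1 m
5–7 s: |Δx| = |6 − -7| = 13 m
7–8 s: |Δx| = |-12 − 6| = 18 m
8–11 s: |Δx| = |10 − -12| = 22 m
Total path = 56 m; average speed = 56/11 = 56/11 m/s.

56/11 m/s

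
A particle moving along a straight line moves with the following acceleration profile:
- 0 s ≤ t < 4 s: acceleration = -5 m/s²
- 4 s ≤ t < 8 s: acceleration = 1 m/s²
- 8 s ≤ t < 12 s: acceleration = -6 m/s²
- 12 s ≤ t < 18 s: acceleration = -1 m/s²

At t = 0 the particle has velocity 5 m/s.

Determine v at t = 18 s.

-41 m/s

Δv equals the area under the a-t graph; then v = v₀ + Δv.
0–4 s: -5 × 4 = -20 m/s
4–8 s: 1 × 4 = 4 m/s
8–12 s: -6 × 4 = -24 m/s
12–18 s: -1 × 6 = -6 m/s
Δv = -46 m/s, so v(18) = 5 + (-46) = -41 m/s.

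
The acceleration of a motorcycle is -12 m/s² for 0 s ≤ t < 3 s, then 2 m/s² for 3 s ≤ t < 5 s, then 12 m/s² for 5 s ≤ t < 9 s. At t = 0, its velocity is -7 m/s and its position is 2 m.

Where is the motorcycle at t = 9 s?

-215 m

On each constant-a segment, Δv = aΔt and Δx = v₀Δt + ½aΔt²; chain segment to segment.
0–3 s: v starts -7 m/s; Δx = -7·3 + ½·-12·3² = -75 m; v ends -43 m/s.
3–5 s: v starts -43 m/s; Δx = -43·2 + ½·2·2² = -82 m; v ends -39 m/s.
5–9 s: v starts -39 m/s; Δx = -39·4 + ½·12·4² = -60 m; v ends 9 m/s.
x(9) = 2 + Σ Δx = -215 m.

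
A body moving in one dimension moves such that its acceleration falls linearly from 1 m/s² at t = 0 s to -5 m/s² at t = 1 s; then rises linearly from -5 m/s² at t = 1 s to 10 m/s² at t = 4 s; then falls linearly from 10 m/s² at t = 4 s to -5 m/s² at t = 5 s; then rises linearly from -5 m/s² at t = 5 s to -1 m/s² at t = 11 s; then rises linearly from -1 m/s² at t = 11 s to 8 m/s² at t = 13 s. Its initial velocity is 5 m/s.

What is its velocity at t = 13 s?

2 m/s

Δv equals the area under the a-t graph; then v = v₀ + Δv.
0–1 s: ½(1 + -5)(1) = -2 m/s
1–4 s: ½(-5 + 10)(3) = 7.5 m/s
4–5 s: ½(10 + -5)(1) = 2.5 m/s
5–11 s: ½(-5 + -1)(6) = -18 m/s
11–13 s: ½(-1 + 8)(2) = 7 m/s
Δv = -3 m/s, so v(13) = 5 + (-3) = 2 m/s.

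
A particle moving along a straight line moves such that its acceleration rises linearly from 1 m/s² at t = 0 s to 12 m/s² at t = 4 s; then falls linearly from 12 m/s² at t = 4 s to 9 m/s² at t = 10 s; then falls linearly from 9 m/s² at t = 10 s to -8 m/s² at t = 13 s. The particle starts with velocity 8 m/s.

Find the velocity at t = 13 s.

98.5 m/s

Δv equals the area under the a-t graph; then v = v₀ + Δv.
0–4 s: ½(1 + 12)(4) = 26 m/s
4–10 s: ½(12 + 9)(6) = 63 m/s
10–13 s: ½(9 + -8)(3) = 1.5 m/s
Δv = 90.5 m/s, so v(13) = 8 + (90.5) = 98.5 m/s.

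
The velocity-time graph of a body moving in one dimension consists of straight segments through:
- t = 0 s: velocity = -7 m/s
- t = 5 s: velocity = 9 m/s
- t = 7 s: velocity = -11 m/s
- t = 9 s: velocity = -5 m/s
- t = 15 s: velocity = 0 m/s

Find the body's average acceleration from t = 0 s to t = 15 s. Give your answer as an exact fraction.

7/15 m/s²

Average acceleration = Δv/Δt = (0 − -7)/(15 − 0) = 7/15 m/s².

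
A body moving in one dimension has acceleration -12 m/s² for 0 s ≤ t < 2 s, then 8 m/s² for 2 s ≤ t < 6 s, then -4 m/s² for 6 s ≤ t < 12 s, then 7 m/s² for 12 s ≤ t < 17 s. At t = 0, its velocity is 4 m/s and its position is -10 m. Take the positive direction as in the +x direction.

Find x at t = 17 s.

-14.5 m

On each constant-a segment, Δv = aΔt and Δx = v₀Δt + ½aΔt²; chain segment to segment.
0–2 s: v starts 4 m/s; Δx = 4·2 + ½·-12·2² = -16 m; v ends -20 m/s.
2–6 s: v starts -20 m/s; Δx = -20·4 + ½·8·4² = -16 m; v ends 12 m/s.
6–12 s: v starts 12 m/s; Δx = 12·6 + ½·-4·6² = 0 m; v ends -12 m/s.
12–17 s: v starts -12 m/s; Δx = -12·5 + ½·7·5² = 27.5 m; v ends 23 m/s.
x(17) = -10 + Σ Δx = -14.5 m.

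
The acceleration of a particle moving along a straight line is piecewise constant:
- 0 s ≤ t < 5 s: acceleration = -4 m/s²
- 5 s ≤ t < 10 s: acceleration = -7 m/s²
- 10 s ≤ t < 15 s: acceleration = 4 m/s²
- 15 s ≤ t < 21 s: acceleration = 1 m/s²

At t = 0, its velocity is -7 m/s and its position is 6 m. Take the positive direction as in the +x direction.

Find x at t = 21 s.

-795.5 m

On each constant-a segment, Δv = aΔt and Δx = v₀Δt + ½aΔt²; chain segment to segment.
0–5 s: v starts -7 m/s; Δx = -7·5 + ½·-4·5² = -85 m; v ends -27 m/s.
5–10 s: v starts -27 m/s; Δx = -27·5 + ½·-7·5² = -222.5 m; v ends -62 m/s.
10–15 s: v starts -62 m/s; Δx = -62·5 + ½·4·5² = -260 m; v ends -42 m/s.
15–21 s: v starts -42 m/s; Δx = -42·6 + ½·1·6² = -234 m; v ends -36 m/s.
x(21) = 6 + Σ Δx = -795.5 m.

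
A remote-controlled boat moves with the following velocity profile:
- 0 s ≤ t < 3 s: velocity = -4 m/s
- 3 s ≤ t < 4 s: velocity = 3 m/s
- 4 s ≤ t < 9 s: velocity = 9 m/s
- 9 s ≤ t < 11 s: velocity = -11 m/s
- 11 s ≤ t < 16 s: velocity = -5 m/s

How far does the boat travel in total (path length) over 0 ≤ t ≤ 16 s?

107 m

Total distance travelled is ∫|v| dt — sum the magnitudes of each area piece.
0–3 s: |-4| × 3 = 12 m
3–4 s: |3| × 1 = 3 m
4–9 s: |9| × 5 = 45 m
9–11 s: |-11| × 2 = 22 m
11–16 s: |-5| × 5 = 25 m
Total distance = 107 m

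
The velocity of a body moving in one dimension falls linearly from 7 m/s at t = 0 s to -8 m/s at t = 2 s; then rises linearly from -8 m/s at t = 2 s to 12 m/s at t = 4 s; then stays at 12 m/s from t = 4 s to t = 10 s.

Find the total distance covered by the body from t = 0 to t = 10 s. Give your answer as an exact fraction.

1349/15 m

Total distance travelled is ∫|v| dt — sum the magnitudes of each area piece.
0–2 s: v = 0 at t = 14/15 s; triangle areas 49/15 + 64/15 = 113/15 m
2–4 s: v = 0 at t = 2.8 s; triangle areas 3.2 + 7.2 = 10.4 m
4–10 s: |12| × 6 = 72 m
Total distance = 1349/15 m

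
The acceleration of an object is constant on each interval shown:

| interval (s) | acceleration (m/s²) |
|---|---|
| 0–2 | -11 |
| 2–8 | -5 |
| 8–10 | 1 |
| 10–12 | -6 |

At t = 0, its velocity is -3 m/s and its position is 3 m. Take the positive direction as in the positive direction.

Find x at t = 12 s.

-491 m

On each constant-a segment, Δv = aΔt and Δx = v₀Δt + ½aΔt²; chain segment to segment.
0–2 s: v starts -3 m/s; Δx = -3·2 + ½·-11·2² = -28 m; v ends -25 m/s.
2–8 s: v starts -25 m/s; Δx = -25·6 + ½·-5·6² = -240 m; v ends -55 m/s.
8–10 s: v starts -55 m/s; Δx = -55·2 + ½·1·2² = -108 m; v ends -53 m/s.
10–12 s: v starts -53 m/s; Δx = -53·2 + ½·-6·2² = -118 m; v ends -65 m/s.
x(12) = 3 + Σ Δx = -491 m.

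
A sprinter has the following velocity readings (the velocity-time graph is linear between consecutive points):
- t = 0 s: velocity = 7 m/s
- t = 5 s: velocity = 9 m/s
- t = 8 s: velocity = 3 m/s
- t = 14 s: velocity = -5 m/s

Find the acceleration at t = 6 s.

-2 m/s²

Acceleration is the slope of the v-t graph on 5–8 s: (3 − 9)/(8 − 5) = -2 m/s².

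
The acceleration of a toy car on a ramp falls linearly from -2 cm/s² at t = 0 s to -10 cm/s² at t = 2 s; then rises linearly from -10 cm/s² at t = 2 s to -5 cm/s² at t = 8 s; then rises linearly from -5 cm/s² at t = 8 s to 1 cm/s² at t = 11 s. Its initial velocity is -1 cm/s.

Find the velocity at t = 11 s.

-64 cm/s

Δv equals the area under the a-t graph; then v = v₀ + Δv.
0–2 s: ½(-2 + -10)(2) = -12 cm/s
2–8 s: ½(-10 + -5)(6) = -45 cm/s
8–11 s: ½(-5 + 1)(3) = -6 cm/s
Δv = -63 cm/s, so v(11) = -1 + (-63) = -64 cm/s.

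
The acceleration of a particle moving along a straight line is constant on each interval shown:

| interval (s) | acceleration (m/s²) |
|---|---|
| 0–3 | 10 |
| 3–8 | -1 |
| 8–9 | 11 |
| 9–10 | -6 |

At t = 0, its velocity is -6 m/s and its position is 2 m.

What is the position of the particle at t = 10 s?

188 m

On each constant-a segment, Δv = aΔt and Δx = v₀Δt + ½aΔt²; chain segment to segment.
0–3 s: v starts -6 m/s; Δx = -6·3 + ½·10·3² = 27 m; v ends 24 m/s.
3–8 s: v starts 24 m/s; Δx = 24·5 + ½·-1·5² = 107.5 m; v ends 19 m/s.
8–9 s: v starts 19 m/s; Δx = 19·1 + ½·11·1² = 24.5 m; v ends 30 m/s.
9–10 s: v starts 30 m/s; Δx = 30·1 + ½·-6·1² = 27 m; v ends 24 m/s.
x(10) = 2 + Σ Δx = 188 m.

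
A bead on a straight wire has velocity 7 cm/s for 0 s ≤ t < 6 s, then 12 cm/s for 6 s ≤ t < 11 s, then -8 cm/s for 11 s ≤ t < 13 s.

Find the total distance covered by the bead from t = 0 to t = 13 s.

118 cm

Total distance travelled is ∫|v| dt — sum the magnitudes of each area piece.
0–6 s: |7| × 6 = 42 cm
6–11 s: |12| × 5 = 60 cm
11–13 s: |-8| × 2 = 16 cm
Total distance = 118 cm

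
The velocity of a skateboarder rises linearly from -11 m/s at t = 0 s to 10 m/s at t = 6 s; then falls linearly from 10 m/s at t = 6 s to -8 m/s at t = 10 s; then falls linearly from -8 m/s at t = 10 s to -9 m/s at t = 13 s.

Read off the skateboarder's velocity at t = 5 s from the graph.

On 0–6 s the graph is linear from -11 to 10 m/s: v(5) = -11 + (10 − -11)·(5 − 0)/(6 − 0) = 6.5 m/s.

6.5 m/s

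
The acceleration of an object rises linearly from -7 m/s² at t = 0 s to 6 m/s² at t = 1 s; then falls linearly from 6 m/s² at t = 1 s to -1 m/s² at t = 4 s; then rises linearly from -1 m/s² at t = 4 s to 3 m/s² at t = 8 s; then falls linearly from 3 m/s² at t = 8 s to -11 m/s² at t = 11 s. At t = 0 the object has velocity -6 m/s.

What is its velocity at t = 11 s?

-7 m/s

Δv equals the area under the a-t graph; then v = v₀ + Δv.
0–1 s: ½(-7 + 6)(1) = -0.5 m/s
1–4 s: ½(6 + -1)(3) = 7.5 m/s
4–8 s: ½(-1 + 3)(4) = 4 m/s
8–11 s: ½(3 + -11)(3) = -12 m/s
Δv = -1 m/s, so v(11) = -6 + (-1) = -7 m/s.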